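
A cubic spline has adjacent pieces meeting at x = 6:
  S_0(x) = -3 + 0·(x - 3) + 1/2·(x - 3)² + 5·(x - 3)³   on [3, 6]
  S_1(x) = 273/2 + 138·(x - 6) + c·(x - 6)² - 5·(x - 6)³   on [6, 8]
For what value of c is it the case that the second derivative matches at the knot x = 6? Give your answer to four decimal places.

S_0''(x) = 1 + 30·(x - 3), so S_0''(6) = 91. On the right, S_1''(6) = 2c, so c = 91/2.

45.5000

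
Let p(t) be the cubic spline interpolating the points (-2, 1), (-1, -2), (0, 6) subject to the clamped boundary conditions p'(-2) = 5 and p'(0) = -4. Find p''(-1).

42

Put M_i = p'' at the i-th knot. Here h = (1, 1) and Δ = (-3, 8), so the interior equations h_(i-1)·M_(i-1) + 2(h_(i-1)+h_i)·M_i + h_i·M_(i+1) = 6(Δ_i − Δ_(i-1)) read
  1·M_0 + 4·M_1 + 1·M_2 = 6(Δ_1 - Δ_0) = 66
Clamped end conditions give two more equations: 2h_0·M_0 + h_0·M_1 = 6(Δ_0 - p'(-2)) = -48 and h_1·M_1 + 2h_1·M_2 = 6(p'(0) - Δ_1) = -72.
Forward elimination and back-substitution give M_0 = -45, M_1 = 42, M_2 = -57.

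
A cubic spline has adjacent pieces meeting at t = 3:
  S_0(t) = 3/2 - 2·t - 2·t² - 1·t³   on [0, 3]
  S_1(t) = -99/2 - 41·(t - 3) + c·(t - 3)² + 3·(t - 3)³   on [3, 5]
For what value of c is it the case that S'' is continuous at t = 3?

S_0''(t) = -4 - 6·t, so S_0''(3) = -22. On the right, S_1''(3) = 2c, so c = -11.

-11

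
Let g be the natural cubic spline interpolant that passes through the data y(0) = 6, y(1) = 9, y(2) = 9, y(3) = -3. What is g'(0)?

Put m_i = g'' at the i-th knot. Here h = (1, 1, 1) and Δ = (3, 0, -12), so the interior equations h_(i-1)·m_(i-1) + 2(h_(i-1)+h_i)·m_i + h_i·m_(i+1) = 6(Δ_i − Δ_(i-1)) read
  1·m_0 + 4·m_1 + 1·m_2 = 6(Δ_1 - Δ_0) = -18
  1·m_1 + 4·m_2 + 1·m_3 = 6(Δ_2 - Δ_1) = -72
Natural end conditions: m_0 = m_3 = 0.
Solving: m_0 = 0, m_1 = 0, m_2 = -18, m_3 = 0.
On [0, 1], g'(x) = b_0 + 2c_0·x + 3d_0·x² with b_0 = Δ_0 - h_0(2m_0 + m_1)/6 = 3, c_0 = m_0/2 = 0, d_0 = (m_1 - m_0)/(6h_0) = 0. So g'(0) = 3.

3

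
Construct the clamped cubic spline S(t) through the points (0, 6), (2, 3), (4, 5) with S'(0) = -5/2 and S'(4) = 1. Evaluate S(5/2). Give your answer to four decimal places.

Let m_i = S''(x_i). Step sizes h_i = 2, 2; slopes of the chords Δ_i = (y_(i+1) - y_i)/h_i = -3/2, 1.
  2·m_0 + 8·m_1 + 2·m_2 = 6(Δ_1 - Δ_0) = 15
Clamped end conditions give two more equations: 2h_0·m_0 + h_0·m_1 = 6(Δ_0 - S'(0)) = 6 and h_1·m_1 + 2h_1·m_2 = 6(S'(4) - Δ_1) = 0.
Solving: m_0 = 1/2, m_1 = 2, m_2 = -1.
On [2, 4], S(t) = 3 + 0·(t - 2) + 1·(t - 2)² - 1/4·(t - 2)³.
With (t - 2) = 1/2: S(5/2) = 103/32.

3.2188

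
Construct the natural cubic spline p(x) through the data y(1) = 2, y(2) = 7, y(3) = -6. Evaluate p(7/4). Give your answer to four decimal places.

Let σ_i = p''(x_i). Step sizes h_i = 1, 1; slopes of the chords Δ_i = (y_(i+1) - y_i)/h_i = 5, -13.
  1·σ_0 + 4·σ_1 + 1·σ_2 = 6(Δ_1 - Δ_0) = -108
Natural end conditions: σ_0 = σ_2 = 0.
Solving: σ_0 = 0, σ_1 = -27, σ_2 = 0.
On [1, 2], p(x) = 2 + 19/2·(x - 1) + 0·(x - 1)² - 9/2·(x - 1)³.
With (x - 1) = 3/4: p(7/4) = 925/128.

7.2266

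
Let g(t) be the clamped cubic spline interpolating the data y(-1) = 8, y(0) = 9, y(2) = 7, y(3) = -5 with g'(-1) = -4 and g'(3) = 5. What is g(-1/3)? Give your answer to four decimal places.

With M_i denoting the second derivative at x_i, h_i = 1, 2, 1, and Δ_i = (y_(i+1) − y_i)/h_i = 1, -1, -12:
  1·M_0 + 6·M_1 + 2·M_2 = 6(Δ_1 - Δ_0) = -12
  2·M_1 + 6·M_2 + 1·M_3 = 6(Δ_2 - Δ_1) = -66
Clamped end conditions give two more equations: 2h_0·M_0 + h_0·M_1 = 6(Δ_0 - g'(-1)) = 30 and h_2·M_2 + 2h_2·M_3 = 6(g'(3) - Δ_2) = 102.
Forward elimination and back-substitution give M_0 = 468/35, M_1 = 114/35, M_2 = -786/35, M_3 = 2178/35.
On [-1, 0], g(t) = 8 - 4·(t + 1) + 234/35·(t + 1)² - 59/35·(t + 1)³.
With (t + 1) = 2/3: g(-1/3) = 7376/945.

7.8053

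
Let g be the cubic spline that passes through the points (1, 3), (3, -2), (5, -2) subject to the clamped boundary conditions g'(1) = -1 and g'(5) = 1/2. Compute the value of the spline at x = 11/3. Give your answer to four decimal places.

Put M_i = g'' at the i-th knot. Here h = (2, 2) and Δ = (-5/2, 0), so the interior equations h_(i-1)·M_(i-1) + 2(h_(i-1)+h_i)·M_i + h_i·M_(i+1) = 6(Δ_i − Δ_(i-1)) read
  2·M_0 + 8·M_1 + 2·M_2 = 6(Δ_1 - Δ_0) = 15
Clamped end conditions give two more equations: 2h_0·M_0 + h_0·M_1 = 6(Δ_0 - g'(1)) = -9 and h_1·M_1 + 2h_1·M_2 = 6(g'(5) - Δ_1) = 3.
Solving: M_0 = -15/4, M_1 = 3, M_2 = -3/4.
On [3, 5], g(x) = -2 - 7/4·(x - 3) + 3/2·(x - 3)² - 5/16·(x - 3)³.
With (x - 3) = 2/3: g(11/3) = -70/27.

-2.5926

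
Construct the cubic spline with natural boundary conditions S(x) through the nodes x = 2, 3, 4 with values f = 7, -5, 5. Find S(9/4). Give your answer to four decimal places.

With M_i denoting the second derivative at x_i, h_i = 1, 1, and Δ_i = (y_(i+1) − y_i)/h_i = -12, 10:
  1·M_0 + 4·M_1 + 1·M_2 = 6(Δ_1 - Δ_0) = 132
Natural end conditions: M_0 = M_2 = 0.
Forward elimination and back-substitution give M_0 = 0, M_1 = 33, M_2 = 0.
On [2, 3], S(x) = 7 - 35/2·(x - 2) + 0·(x - 2)² + 11/2·(x - 2)³.
With (x - 2) = 1/4: S(9/4) = 347/128.

2.7109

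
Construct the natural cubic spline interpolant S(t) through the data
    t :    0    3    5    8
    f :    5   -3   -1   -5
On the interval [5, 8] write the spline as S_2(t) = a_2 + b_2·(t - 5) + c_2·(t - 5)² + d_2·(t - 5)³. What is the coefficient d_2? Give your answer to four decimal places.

With M_i denoting the second derivative at x_i, h_i = 3, 2, 3, and Δ_i = (y_(i+1) − y_i)/h_i = -8/3, 1, -4/3:
  3·M_0 + 10·M_1 + 2·M_2 = 6(Δ_1 - Δ_0) = 22
  2·M_1 + 10·M_2 + 3·M_3 = 6(Δ_2 - Δ_1) = -14
Natural end conditions: M_0 = M_3 = 0.
Forward elimination and back-substitution give M_0 = 0, M_1 = 31/12, M_2 = -23/12, M_3 = 0.
On [5, 8], with S_2(t) = a_2 + b_2·(t - 5) + c_2·(t - 5)² + d_2·(t - 5)³: c_2 = M_2/2 = -23/24, d_2 = (M_3 - M_2)/(6h_2) = 23/216, b_2 = Δ_2 - h_2(2M_2 + M_3)/6 = 7/12.

0.1065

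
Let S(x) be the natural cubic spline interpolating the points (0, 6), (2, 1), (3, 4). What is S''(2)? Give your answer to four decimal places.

Put σ_i = S'' at the i-th knot. Here h = (2, 1) and Δ = (-5/2, 3), so the interior equations h_(i-1)·σ_(i-1) + 2(h_(i-1)+h_i)·σ_i + h_i·σ_(i+1) = 6(Δ_i − Δ_(i-1)) read
  2·σ_0 + 6·σ_1 + 1·σ_2 = 6(Δ_1 - Δ_0) = 33
Natural end conditions: σ_0 = σ_2 = 0.
Forward elimination and back-substitution give σ_0 = 0, σ_1 = 11/2, σ_2 = 0.

5.5000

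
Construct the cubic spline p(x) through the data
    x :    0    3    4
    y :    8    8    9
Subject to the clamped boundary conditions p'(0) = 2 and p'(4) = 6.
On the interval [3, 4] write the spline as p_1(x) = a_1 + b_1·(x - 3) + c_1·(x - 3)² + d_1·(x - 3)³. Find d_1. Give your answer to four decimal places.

Put m_i = p'' at the i-th knot. Here h = (3, 1) and Δ = (0, 1), so the interior equations h_(i-1)·m_(i-1) + 2(h_(i-1)+h_i)·m_i + h_i·m_(i+1) = 6(Δ_i − Δ_(i-1)) read
  3·m_0 + 8·m_1 + 1·m_2 = 6(Δ_1 - Δ_0) = 6
Clamped end conditions give two more equations: 2h_0·m_0 + h_0·m_1 = 6(Δ_0 - p'(0)) = -12 and h_1·m_1 + 2h_1·m_2 = 6(p'(4) - Δ_1) = 30.
Solving: m_0 = -7/4, m_1 = -1/2, m_2 = 61/4.
On [3, 4], with p_1(x) = a_1 + b_1·(x - 3) + c_1·(x - 3)² + d_1·(x - 3)³: c_1 = m_1/2 = -1/4, d_1 = (m_2 - m_1)/(6h_1) = 21/8, b_1 = Δ_1 - h_1(2m_1 + m_2)/6 = -11/8.

2.6250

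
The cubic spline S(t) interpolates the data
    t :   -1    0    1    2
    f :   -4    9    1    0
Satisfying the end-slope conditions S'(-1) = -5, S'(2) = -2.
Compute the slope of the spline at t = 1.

Let σ_i = S''(x_i). Step sizes h_i = 1, 1, 1; slopes of the chords Δ_i = (y_(i+1) - y_i)/h_i = 13, -8, -1.
  1·σ_0 + 4·σ_1 + 1·σ_2 = 6(Δ_1 - Δ_0) = -126
  1·σ_1 + 4·σ_2 + 1·σ_3 = 6(Δ_2 - Δ_1) = 42
Clamped end conditions give two more equations: 2h_0·σ_0 + h_0·σ_1 = 6(Δ_0 - S'(-1)) = 108 and h_2·σ_2 + 2h_2·σ_3 = 6(S'(2) - Δ_2) = -6.
Hence σ_0 = 84, σ_1 = -60, σ_2 = 30, σ_3 = -18.
On [1, 2], S'(t) = b_2 + 2c_2·(t - 1) + 3d_2·(t - 1)² with b_2 = Δ_2 - h_2(2σ_2 + σ_3)/6 = -8, c_2 = σ_2/2 = 15, d_2 = (σ_3 - σ_2)/(6h_2) = -8. So S'(1) = -8.

-8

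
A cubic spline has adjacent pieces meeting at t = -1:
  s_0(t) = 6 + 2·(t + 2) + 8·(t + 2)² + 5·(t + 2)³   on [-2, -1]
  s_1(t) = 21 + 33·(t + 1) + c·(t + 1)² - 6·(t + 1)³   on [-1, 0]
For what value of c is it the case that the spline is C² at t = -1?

23

s_0''(t) = 16 + 30·(t + 2), so s_0''(-1) = 46. On the right, s_1''(-1) = 2c, so c = 23.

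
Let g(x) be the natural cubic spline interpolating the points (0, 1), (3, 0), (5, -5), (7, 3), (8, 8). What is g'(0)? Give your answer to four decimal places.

0.8878

Put σ_i = g'' at the i-th knot. Here h = (3, 2, 2, 1) and Δ = (-1/3, -5/2, 4, 5), so the interior equations h_(i-1)·σ_(i-1) + 2(h_(i-1)+h_i)·σ_i + h_i·σ_(i+1) = 6(Δ_i − Δ_(i-1)) read
  3·σ_0 + 10·σ_1 + 2·σ_2 = 6(Δ_1 - Δ_0) = -13
  2·σ_1 + 8·σ_2 + 2·σ_3 = 6(Δ_2 - Δ_1) = 39
  2·σ_2 + 6·σ_3 + 1·σ_4 = 6(Δ_3 - Δ_2) = 6
Natural end conditions: σ_0 = σ_4 = 0.
Forward elimination and back-substitution give σ_0 = 0, σ_1 = -127/52, σ_2 = 297/52, σ_3 = -47/52, σ_4 = 0.
On [0, 3], g'(x) = b_0 + 2c_0·x + 3d_0·x² with b_0 = Δ_0 - h_0(2σ_0 + σ_1)/6 = 277/312, c_0 = σ_0/2 = 0, d_0 = (σ_1 - σ_0)/(6h_0) = -127/936. So g'(0) = 277/312.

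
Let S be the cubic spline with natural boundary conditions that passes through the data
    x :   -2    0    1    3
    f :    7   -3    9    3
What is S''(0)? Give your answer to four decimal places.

20.0571

With m_i denoting the second derivative at x_i, h_i = 2, 1, 2, and Δ_i = (y_(i+1) − y_i)/h_i = -5, 12, -3:
  2·m_0 + 6·m_1 + 1·m_2 = 6(Δ_1 - Δ_0) = 102
  1·m_1 + 6·m_2 + 2·m_3 = 6(Δ_2 - Δ_1) = -90
Natural end conditions: m_0 = m_3 = 0.
Solving the tridiagonal system: m_0 = 0, m_1 = 702/35, m_2 = -642/35, m_3 = 0.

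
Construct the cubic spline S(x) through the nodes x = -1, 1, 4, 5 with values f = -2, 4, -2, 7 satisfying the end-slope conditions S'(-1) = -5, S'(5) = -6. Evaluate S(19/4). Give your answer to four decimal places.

Let σ_i = S''(x_i). Step sizes h_i = 2, 3, 1; slopes of the chords Δ_i = (y_(i+1) - y_i)/h_i = 3, -2, 9.
  2·σ_0 + 10·σ_1 + 3·σ_2 = 6(Δ_1 - Δ_0) = -30
  3·σ_1 + 8·σ_2 + 1·σ_3 = 6(Δ_2 - Δ_1) = 66
Clamped end conditions give two more equations: 2h_0·σ_0 + h_0·σ_1 = 6(Δ_0 - S'(-1)) = 48 and h_2·σ_2 + 2h_2·σ_3 = 6(S'(5) - Δ_2) = -90.
Solving: σ_0 = 238/13, σ_1 = -164/13, σ_2 = 258/13, σ_3 = -714/13.
On [4, 5], S(x) = -2 + 150/13·(x - 4) + 129/13·(x - 4)² - 162/13·(x - 4)³.
With (x - 4) = 3/4: S(19/4) = 2903/416.

6.9784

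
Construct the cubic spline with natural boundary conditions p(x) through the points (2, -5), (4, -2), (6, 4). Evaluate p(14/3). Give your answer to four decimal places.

Put m_i = p'' at the i-th knot. Here h = (2, 2) and Δ = (3/2, 3), so the interior equations h_(i-1)·m_(i-1) + 2(h_(i-1)+h_i)·m_i + h_i·m_(i+1) = 6(Δ_i − Δ_(i-1)) read
  2·m_0 + 8·m_1 + 2·m_2 = 6(Δ_1 - Δ_0) = 9
Natural end conditions: m_0 = m_2 = 0.
Forward elimination and back-substitution give m_0 = 0, m_1 = 9/8, m_2 = 0.
On [4, 6], p(x) = -2 + 9/4·(x - 4) + 9/16·(x - 4)² - 3/32·(x - 4)³.
With (x - 4) = 2/3: p(14/3) = -5/18.

-0.2778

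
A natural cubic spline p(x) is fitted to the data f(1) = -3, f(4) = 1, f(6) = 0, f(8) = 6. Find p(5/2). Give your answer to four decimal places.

Write M_i for p''(x_i). With h_i = 3, 2, 2 and divided differences Δ_i = 4/3, -1/2, 3, the continuity of p' gives the tridiagonal system
  3·M_0 + 10·M_1 + 2·M_2 = 6(Δ_1 - Δ_0) = -11
  2·M_1 + 8·M_2 + 2·M_3 = 6(Δ_2 - Δ_1) = 21
Natural end conditions: M_0 = M_3 = 0.
Solving: M_0 = 0, M_1 = -65/38, M_2 = 58/19, M_3 = 0.
On [1, 4], p(x) = -3 + 499/228·(x - 1) + 0·(x - 1)² - 65/684·(x - 1)³.
With (x - 1) = 3/2: p(5/2) = -23/608.

-0.0378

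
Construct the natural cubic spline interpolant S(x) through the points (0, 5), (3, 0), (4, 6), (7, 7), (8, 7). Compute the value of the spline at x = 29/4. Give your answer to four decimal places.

Write m_i for S''(x_i). With h_i = 3, 1, 3, 1 and divided differences Δ_i = -5/3, 6, 1/3, 0, the continuity of S' gives the tridiagonal system
  3·m_0 + 8·m_1 + 1·m_2 = 6(Δ_1 - Δ_0) = 46
  1·m_1 + 8·m_2 + 3·m_3 = 6(Δ_2 - Δ_1) = -34
  3·m_2 + 8·m_3 + 1·m_4 = 6(Δ_3 - Δ_2) = -2
Natural end conditions: m_0 = m_4 = 0.
Forward elimination and back-substitution give m_0 = 0, m_1 = 233/36, m_2 = -52/9, m_3 = 23/12, m_4 = 0.
On [7, 8], S(x) = 7 - 23/36·(x - 7) + 23/24·(x - 7)² - 23/72·(x - 7)³.
With (x - 7) = 1/4: S(29/4) = 10591/1536.

6.8952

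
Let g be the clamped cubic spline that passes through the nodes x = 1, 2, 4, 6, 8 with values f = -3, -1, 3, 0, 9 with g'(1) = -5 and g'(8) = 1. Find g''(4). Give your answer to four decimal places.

-3.9767

Let M_i = g''(x_i). Step sizes h_i = 1, 2, 2, 2; slopes of the chords Δ_i = (y_(i+1) - y_i)/h_i = 2, 2, -3/2, 9/2.
  1·M_0 + 6·M_1 + 2·M_2 = 6(Δ_1 - Δ_0) = 0
  2·M_1 + 8·M_2 + 2·M_3 = 6(Δ_2 - Δ_1) = -21
  2·M_2 + 8·M_3 + 2·M_4 = 6(Δ_3 - Δ_2) = 36
Clamped end conditions give two more equations: 2h_0·M_0 + h_0·M_1 = 6(Δ_0 - g'(1)) = 42 and h_3·M_3 + 2h_3·M_4 = 6(g'(8) - Δ_3) = -21.
Solving the tridiagonal system: M_0 = 954/43, M_1 = -102/43, M_2 = -171/43, M_3 = 669/86, M_4 = -393/43.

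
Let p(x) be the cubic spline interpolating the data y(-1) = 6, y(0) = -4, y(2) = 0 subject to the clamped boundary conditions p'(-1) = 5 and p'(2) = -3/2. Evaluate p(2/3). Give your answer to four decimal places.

-5.8272

Put σ_i = p'' at the i-th knot. Here h = (1, 2) and Δ = (-10, 2), so the interior equations h_(i-1)·σ_(i-1) + 2(h_(i-1)+h_i)·σ_i + h_i·σ_(i+1) = 6(Δ_i − Δ_(i-1)) read
  1·σ_0 + 6·σ_1 + 2·σ_2 = 6(Δ_1 - Δ_0) = 72
Clamped end conditions give two more equations: 2h_0·σ_0 + h_0·σ_1 = 6(Δ_0 - p'(-1)) = -90 and h_1·σ_1 + 2h_1·σ_2 = 6(p'(2) - Δ_1) = -21.
Solving: σ_0 = -355/6, σ_1 = 85/3, σ_2 = -233/12.
On [0, 2], p(x) = -4 - 125/12·x + 85/6·x² - 191/48·x³.
With x = 2/3: p(2/3) = -472/81.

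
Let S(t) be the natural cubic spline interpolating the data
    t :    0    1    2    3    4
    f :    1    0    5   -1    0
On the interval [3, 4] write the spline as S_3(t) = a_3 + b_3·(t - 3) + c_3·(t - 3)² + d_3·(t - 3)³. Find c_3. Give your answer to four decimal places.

With M_i denoting the second derivative at x_i, h_i = 1, 1, 1, 1, and Δ_i = (y_(i+1) − y_i)/h_i = -1, 5, -6, 1:
  1·M_0 + 4·M_1 + 1·M_2 = 6(Δ_1 - Δ_0) = 36
  1·M_1 + 4·M_2 + 1·M_3 = 6(Δ_2 - Δ_1) = -66
  1·M_2 + 4·M_3 + 1·M_4 = 6(Δ_3 - Δ_2) = 42
Natural end conditions: M_0 = M_4 = 0.
Solving: M_0 = 0, M_1 = 423/28, M_2 = -171/7, M_3 = 465/28, M_4 = 0.
On [3, 4], with S_3(t) = a_3 + b_3·(t - 3) + c_3·(t - 3)² + d_3·(t - 3)³: c_3 = M_3/2 = 465/56, d_3 = (M_4 - M_3)/(6h_3) = -155/56, b_3 = Δ_3 - h_3(2M_3 + M_4)/6 = -127/28.

8.3036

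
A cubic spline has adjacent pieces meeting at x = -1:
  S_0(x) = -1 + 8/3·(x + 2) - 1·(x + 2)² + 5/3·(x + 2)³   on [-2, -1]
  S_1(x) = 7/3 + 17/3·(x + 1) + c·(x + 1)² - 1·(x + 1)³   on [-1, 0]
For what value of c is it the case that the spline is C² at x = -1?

S_0''(x) = -2 + 10·(x + 2), so S_0''(-1) = 8. On the right, S_1''(-1) = 2c, so c = 4.

4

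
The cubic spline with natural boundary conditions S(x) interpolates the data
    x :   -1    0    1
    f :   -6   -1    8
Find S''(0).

6

With M_i denoting the second derivative at x_i, h_i = 1, 1, and Δ_i = (y_(i+1) − y_i)/h_i = 5, 9:
  1·M_0 + 4·M_1 + 1·M_2 = 6(Δ_1 - Δ_0) = 24
Natural end conditions: M_0 = M_2 = 0.
Solving the tridiagonal system: M_0 = 0, M_1 = 6, M_2 = 0.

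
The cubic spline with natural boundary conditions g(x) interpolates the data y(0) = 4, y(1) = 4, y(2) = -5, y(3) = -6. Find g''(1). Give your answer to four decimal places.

-17.6000

Write M_i for g''(x_i). With h_i = 1, 1, 1 and divided differences Δ_i = 0, -9, -1, the continuity of g' gives the tridiagonal system
  1·M_0 + 4·M_1 + 1·M_2 = 6(Δ_1 - Δ_0) = -54
  1·M_1 + 4·M_2 + 1·M_3 = 6(Δ_2 - Δ_1) = 48
Natural end conditions: M_0 = M_3 = 0.
Solving the tridiagonal system: M_0 = 0, M_1 = -88/5, M_2 = 82/5, M_3 = 0.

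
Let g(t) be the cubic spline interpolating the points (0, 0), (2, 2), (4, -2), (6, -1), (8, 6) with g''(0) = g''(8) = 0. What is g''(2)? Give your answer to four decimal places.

-2.7857

With M_i denoting the second derivative at x_i, h_i = 2, 2, 2, 2, and Δ_i = (y_(i+1) − y_i)/h_i = 1, -2, 1/2, 7/2:
  2·M_0 + 8·M_1 + 2·M_2 = 6(Δ_1 - Δ_0) = -18
  2·M_1 + 8·M_2 + 2·M_3 = 6(Δ_2 - Δ_1) = 15
  2·M_2 + 8·M_3 + 2·M_4 = 6(Δ_3 - Δ_2) = 18
Natural end conditions: M_0 = M_4 = 0.
Hence M_0 = 0, M_1 = -39/14, M_2 = 15/7, M_3 = 12/7, M_4 = 0.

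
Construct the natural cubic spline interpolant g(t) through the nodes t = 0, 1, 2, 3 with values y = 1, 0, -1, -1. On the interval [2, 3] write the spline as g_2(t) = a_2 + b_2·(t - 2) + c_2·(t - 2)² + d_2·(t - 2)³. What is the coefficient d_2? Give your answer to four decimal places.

With m_i denoting the second derivative at x_i, h_i = 1, 1, 1, and Δ_i = (y_(i+1) − y_i)/h_i = -1, -1, 0:
  1·m_0 + 4·m_1 + 1·m_2 = 6(Δ_1 - Δ_0) = 0
  1·m_1 + 4·m_2 + 1·m_3 = 6(Δ_2 - Δ_1) = 6
Natural end conditions: m_0 = m_3 = 0.
Solving the tridiagonal system: m_0 = 0, m_1 = -2/5, m_2 = 8/5, m_3 = 0.
On [2, 3], with g_2(t) = a_2 + b_2·(t - 2) + c_2·(t - 2)² + d_2·(t - 2)³: c_2 = m_2/2 = 4/5, d_2 = (m_3 - m_2)/(6h_2) = -4/15, b_2 = Δ_2 - h_2(2m_2 + m_3)/6 = -8/15.

-0.2667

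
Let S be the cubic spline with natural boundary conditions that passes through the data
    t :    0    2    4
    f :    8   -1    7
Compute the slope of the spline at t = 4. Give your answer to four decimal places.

With M_i denoting the second derivative at x_i, h_i = 2, 2, and Δ_i = (y_(i+1) − y_i)/h_i = -9/2, 4:
  2·M_0 + 8·M_1 + 2·M_2 = 6(Δ_1 - Δ_0) = 51
Natural end conditions: M_0 = M_2 = 0.
Solving the tridiagonal system: M_0 = 0, M_1 = 51/8, M_2 = 0.
On [2, 4], S'(t) = b_1 + 2c_1·(t - 2) + 3d_1·(t - 2)² with b_1 = Δ_1 - h_1(2M_1 + M_2)/6 = -1/4, c_1 = M_1/2 = 51/16, d_1 = (M_2 - M_1)/(6h_1) = -17/32. So S'(4) = 49/8.

6.1250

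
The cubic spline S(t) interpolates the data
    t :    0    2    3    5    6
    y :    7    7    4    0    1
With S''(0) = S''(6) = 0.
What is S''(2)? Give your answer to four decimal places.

Write M_i for S''(x_i). With h_i = 2, 1, 2, 1 and divided differences Δ_i = 0, -3, -2, 1, the continuity of S' gives the tridiagonal system
  2·M_0 + 6·M_1 + 1·M_2 = 6(Δ_1 - Δ_0) = -18
  1·M_1 + 6·M_2 + 2·M_3 = 6(Δ_2 - Δ_1) = 6
  2·M_2 + 6·M_3 + 1·M_4 = 6(Δ_3 - Δ_2) = 18
Natural end conditions: M_0 = M_4 = 0.
Solving the tridiagonal system: M_0 = 0, M_1 = -96/31, M_2 = 18/31, M_3 = 87/31, M_4 = 0.

-3.0968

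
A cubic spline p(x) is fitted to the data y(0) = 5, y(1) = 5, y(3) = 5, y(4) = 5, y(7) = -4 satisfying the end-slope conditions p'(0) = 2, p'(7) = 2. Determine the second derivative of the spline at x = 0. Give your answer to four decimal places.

Write σ_i for p''(x_i). With h_i = 1, 2, 1, 3 and divided differences Δ_i = 0, 0, 0, -3, the continuity of p' gives the tridiagonal system
  1·σ_0 + 6·σ_1 + 2·σ_2 = 6(Δ_1 - Δ_0) = 0
  2·σ_1 + 6·σ_2 + 1·σ_3 = 6(Δ_2 - Δ_1) = 0
  1·σ_2 + 8·σ_3 + 3·σ_4 = 6(Δ_3 - Δ_2) = -18
Clamped end conditions give two more equations: 2h_0·σ_0 + h_0·σ_1 = 6(Δ_0 - p'(0)) = -12 and h_3·σ_3 + 2h_3·σ_4 = 6(p'(7) - Δ_3) = 30.
Hence σ_0 = -393/61, σ_1 = 54/61, σ_2 = 69/122, σ_3 = -315/61, σ_4 = 925/122.

-6.4426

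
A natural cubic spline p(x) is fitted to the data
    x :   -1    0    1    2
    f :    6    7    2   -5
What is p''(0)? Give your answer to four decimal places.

-8.8000

Write σ_i for p''(x_i). With h_i = 1, 1, 1 and divided differences Δ_i = 1, -5, -7, the continuity of p' gives the tridiagonal system
  1·σ_0 + 4·σ_1 + 1·σ_2 = 6(Δ_1 - Δ_0) = -36
  1·σ_1 + 4·σ_2 + 1·σ_3 = 6(Δ_2 - Δ_1) = -12
Natural end conditions: σ_0 = σ_3 = 0.
Solving the tridiagonal system: σ_0 = 0, σ_1 = -44/5, σ_2 = -4/5, σ_3 = 0.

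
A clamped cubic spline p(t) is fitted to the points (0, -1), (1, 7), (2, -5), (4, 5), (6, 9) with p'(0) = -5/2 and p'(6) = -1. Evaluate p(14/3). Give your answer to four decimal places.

Write M_i for p''(x_i). With h_i = 1, 1, 2, 2 and divided differences Δ_i = 8, -12, 5, 2, the continuity of p' gives the tridiagonal system
  1·M_0 + 4·M_1 + 1·M_2 = 6(Δ_1 - Δ_0) = -120
  1·M_1 + 6·M_2 + 2·M_3 = 6(Δ_2 - Δ_1) = 102
  2·M_2 + 8·M_3 + 2·M_4 = 6(Δ_3 - Δ_2) = -18
Clamped end conditions give two more equations: 2h_0·M_0 + h_0·M_1 = 6(Δ_0 - p'(0)) = 63 and h_3·M_3 + 2h_3·M_4 = 6(p'(6) - Δ_3) = -18.
Solving the tridiagonal system: M_0 = 229/4, M_1 = -103/2, M_2 = 115/4, M_3 = -19/2, M_4 = 1/4.
On [4, 6], p(t) = 5 + 33/4·(t - 4) - 19/4·(t - 4)² + 13/16·(t - 4)³.
With (t - 4) = 2/3: p(14/3) = 233/27.

8.6296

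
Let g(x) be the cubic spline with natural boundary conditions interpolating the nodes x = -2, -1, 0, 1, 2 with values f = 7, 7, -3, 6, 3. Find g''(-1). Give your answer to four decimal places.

-25.5000

With m_i denoting the second derivative at x_i, h_i = 1, 1, 1, 1, and Δ_i = (y_(i+1) − y_i)/h_i = 0, -10, 9, -3:
  1·m_0 + 4·m_1 + 1·m_2 = 6(Δ_1 - Δ_0) = -60
  1·m_1 + 4·m_2 + 1·m_3 = 6(Δ_2 - Δ_1) = 114
  1·m_2 + 4·m_3 + 1·m_4 = 6(Δ_3 - Δ_2) = -72
Natural end conditions: m_0 = m_4 = 0.
Solving the tridiagonal system: m_0 = 0, m_1 = -51/2, m_2 = 42, m_3 = -57/2, m_4 = 0.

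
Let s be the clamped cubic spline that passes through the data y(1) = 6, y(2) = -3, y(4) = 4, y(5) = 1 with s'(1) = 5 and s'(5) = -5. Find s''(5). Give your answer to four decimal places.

1.9143

Let m_i = s''(x_i). Step sizes h_i = 1, 2, 1; slopes of the chords Δ_i = (y_(i+1) - y_i)/h_i = -9, 7/2, -3.
  1·m_0 + 6·m_1 + 2·m_2 = 6(Δ_1 - Δ_0) = 75
  2·m_1 + 6·m_2 + 1·m_3 = 6(Δ_2 - Δ_1) = -39
Clamped end conditions give two more equations: 2h_0·m_0 + h_0·m_1 = 6(Δ_0 - s'(1)) = -84 and h_2·m_2 + 2h_2·m_3 = 6(s'(5) - Δ_2) = -12.
Solving: m_0 = -1943/35, m_1 = 946/35, m_2 = -554/35, m_3 = 67/35.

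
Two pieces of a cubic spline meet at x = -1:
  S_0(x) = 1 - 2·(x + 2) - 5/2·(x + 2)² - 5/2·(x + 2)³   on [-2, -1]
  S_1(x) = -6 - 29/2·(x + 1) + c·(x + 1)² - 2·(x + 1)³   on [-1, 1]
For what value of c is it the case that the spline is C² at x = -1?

-10

S_0''(x) = -5 - 15·(x + 2), so S_0''(-1) = -20. On the right, S_1''(-1) = 2c, so c = -10.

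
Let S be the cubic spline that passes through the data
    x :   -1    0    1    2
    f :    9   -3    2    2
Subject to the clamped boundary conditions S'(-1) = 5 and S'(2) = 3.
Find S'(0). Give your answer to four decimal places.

With m_i denoting the second derivative at x_i, h_i = 1, 1, 1, and Δ_i = (y_(i+1) − y_i)/h_i = -12, 5, 0:
  1·m_0 + 4·m_1 + 1·m_2 = 6(Δ_1 - Δ_0) = 102
  1·m_1 + 4·m_2 + 1·m_3 = 6(Δ_2 - Δ_1) = -30
Clamped end conditions give two more equations: 2h_0·m_0 + h_0·m_1 = 6(Δ_0 - S'(-1)) = -102 and h_2·m_2 + 2h_2·m_3 = 6(S'(2) - Δ_2) = 18.
Solving the tridiagonal system: m_0 = -1148/15, m_1 = 766/15, m_2 = -386/15, m_3 = 328/15.
On [0, 1], S'(x) = b_1 + 2c_1·x + 3d_1·x² with b_1 = Δ_1 - h_1(2m_1 + m_2)/6 = -116/15, c_1 = m_1/2 = 383/15, d_1 = (m_2 - m_1)/(6h_1) = -64/5. So S'(0) = -116/15.

-7.7333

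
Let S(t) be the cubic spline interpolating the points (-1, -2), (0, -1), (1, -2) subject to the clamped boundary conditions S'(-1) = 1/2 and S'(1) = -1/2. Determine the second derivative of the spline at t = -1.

4

With σ_i denoting the second derivative at x_i, h_i = 1, 1, and Δ_i = (y_(i+1) − y_i)/h_i = 1, -1:
  1·σ_0 + 4·σ_1 + 1·σ_2 = 6(Δ_1 - Δ_0) = -12
Clamped end conditions give two more equations: 2h_0·σ_0 + h_0·σ_1 = 6(Δ_0 - S'(-1)) = 3 and h_1·σ_1 + 2h_1·σ_2 = 6(S'(1) - Δ_1) = 3.
Hence σ_0 = 4, σ_1 = -5, σ_2 = 4.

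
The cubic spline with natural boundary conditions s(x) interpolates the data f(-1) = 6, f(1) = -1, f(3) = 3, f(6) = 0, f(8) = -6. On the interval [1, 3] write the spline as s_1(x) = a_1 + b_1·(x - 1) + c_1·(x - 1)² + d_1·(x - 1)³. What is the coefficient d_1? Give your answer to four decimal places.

-0.6181

Write M_i for s''(x_i). With h_i = 2, 2, 3, 2 and divided differences Δ_i = -7/2, 2, -1, -3, the continuity of s' gives the tridiagonal system
  2·M_0 + 8·M_1 + 2·M_2 = 6(Δ_1 - Δ_0) = 33
  2·M_1 + 10·M_2 + 3·M_3 = 6(Δ_2 - Δ_1) = -18
  3·M_2 + 10·M_3 + 2·M_4 = 6(Δ_3 - Δ_2) = -12
Natural end conditions: M_0 = M_4 = 0.
Solving the tridiagonal system: M_0 = 0, M_1 = 3291/688, M_2 = -453/172, M_3 = -141/344, M_4 = 0.
On [1, 3], with s_1(x) = a_1 + b_1·(x - 1) + c_1·(x - 1)² + d_1·(x - 1)³: c_1 = M_1/2 = 3291/1376, d_1 = (M_2 - M_1)/(6h_1) = -1701/2752, b_1 = Δ_1 - h_1(2M_1 + M_2)/6 = -107/344.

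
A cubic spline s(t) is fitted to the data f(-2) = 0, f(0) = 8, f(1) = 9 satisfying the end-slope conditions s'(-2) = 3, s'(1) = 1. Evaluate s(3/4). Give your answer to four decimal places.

Write M_i for s''(x_i). With h_i = 2, 1 and divided differences Δ_i = 4, 1, the continuity of s' gives the tridiagonal system
  2·M_0 + 6·M_1 + 1·M_2 = 6(Δ_1 - Δ_0) = -18
Clamped end conditions give two more equations: 2h_0·M_0 + h_0·M_1 = 6(Δ_0 - s'(-2)) = 6 and h_1·M_1 + 2h_1·M_2 = 6(s'(1) - Δ_1) = 0.
Hence M_0 = 23/6, M_1 = -14/3, M_2 = 7/3.
On [0, 1], s(t) = 8 + 13/6·t - 7/3·t² + 7/6·t³.
With t = 3/4: s(3/4) = 1127/128.

8.8047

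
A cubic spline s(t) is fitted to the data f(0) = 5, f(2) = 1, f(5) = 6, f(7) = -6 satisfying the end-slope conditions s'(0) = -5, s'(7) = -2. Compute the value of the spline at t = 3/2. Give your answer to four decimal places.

Put m_i = s'' at the i-th knot. Here h = (2, 3, 2) and Δ = (-2, 5/3, -6), so the interior equations h_(i-1)·m_(i-1) + 2(h_(i-1)+h_i)·m_i + h_i·m_(i+1) = 6(Δ_i − Δ_(i-1)) read
  2·m_0 + 10·m_1 + 3·m_2 = 6(Δ_1 - Δ_0) = 22
  3·m_1 + 10·m_2 + 2·m_3 = 6(Δ_2 - Δ_1) = -46
Clamped end conditions give two more equations: 2h_0·m_0 + h_0·m_1 = 6(Δ_0 - s'(0)) = 18 and h_2·m_2 + 2h_2·m_3 = 6(s'(7) - Δ_2) = 24.
Forward elimination and back-substitution give m_0 = 119/48, m_1 = 97/24, m_2 = -187/24, m_3 = 475/48.
On [0, 2], s(t) = 5 - 5·t + 119/96·t² + 25/192·t³.
With t = 3/2: s(3/2) = 373/512.

0.7285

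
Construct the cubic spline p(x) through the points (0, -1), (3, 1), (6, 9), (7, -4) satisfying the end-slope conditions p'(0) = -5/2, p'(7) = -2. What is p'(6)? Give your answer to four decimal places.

-13.6935

With M_i denoting the second derivative at x_i, h_i = 3, 3, 1, and Δ_i = (y_(i+1) − y_i)/h_i = 2/3, 8/3, -13:
  3·M_0 + 12·M_1 + 3·M_2 = 6(Δ_1 - Δ_0) = 12
  3·M_1 + 8·M_2 + 1·M_3 = 6(Δ_2 - Δ_1) = -94
Clamped end conditions give two more equations: 2h_0·M_0 + h_0·M_1 = 6(Δ_0 - p'(0)) = 19 and h_2·M_2 + 2h_2·M_3 = 6(p'(7) - Δ_2) = 66.
Hence M_0 = 28/93, M_1 = 533/93, M_2 = -596/31, M_3 = 1321/31.
On [6, 7], p'(x) = b_2 + 2c_2·(x - 6) + 3d_2·(x - 6)² with b_2 = Δ_2 - h_2(2M_2 + M_3)/6 = -849/62, c_2 = M_2/2 = -298/31, d_2 = (M_3 - M_2)/(6h_2) = 639/62. So p'(6) = -849/62.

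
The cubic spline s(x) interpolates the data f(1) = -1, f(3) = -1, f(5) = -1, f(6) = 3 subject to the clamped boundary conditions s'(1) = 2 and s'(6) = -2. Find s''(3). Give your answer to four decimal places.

-1.4783

Put m_i = s'' at the i-th knot. Here h = (2, 2, 1) and Δ = (0, 0, 4), so the interior equations h_(i-1)·m_(i-1) + 2(h_(i-1)+h_i)·m_i + h_i·m_(i+1) = 6(Δ_i − Δ_(i-1)) read
  2·m_0 + 8·m_1 + 2·m_2 = 6(Δ_1 - Δ_0) = 0
  2·m_1 + 6·m_2 + 1·m_3 = 6(Δ_2 - Δ_1) = 24
Clamped end conditions give two more equations: 2h_0·m_0 + h_0·m_1 = 6(Δ_0 - s'(1)) = -12 and h_2·m_2 + 2h_2·m_3 = 6(s'(6) - Δ_2) = -36.
Hence m_0 = -52/23, m_1 = -34/23, m_2 = 188/23, m_3 = -508/23.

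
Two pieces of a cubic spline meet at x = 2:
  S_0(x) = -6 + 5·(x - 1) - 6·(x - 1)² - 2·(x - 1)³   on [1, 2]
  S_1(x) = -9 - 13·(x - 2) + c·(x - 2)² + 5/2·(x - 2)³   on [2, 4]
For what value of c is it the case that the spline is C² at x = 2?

-12

S_0''(x) = -12 - 12·(x - 1), so S_0''(2) = -24. On the right, S_1''(2) = 2c, so c = -12.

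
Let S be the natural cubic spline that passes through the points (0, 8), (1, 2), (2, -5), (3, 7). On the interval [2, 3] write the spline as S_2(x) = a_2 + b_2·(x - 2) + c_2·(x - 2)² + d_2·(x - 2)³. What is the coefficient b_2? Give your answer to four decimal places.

1.7333

Let M_i = S''(x_i). Step sizes h_i = 1, 1, 1; slopes of the chords Δ_i = (y_(i+1) - y_i)/h_i = -6, -7, 12.
  1·M_0 + 4·M_1 + 1·M_2 = 6(Δ_1 - Δ_0) = -6
  1·M_1 + 4·M_2 + 1·M_3 = 6(Δ_2 - Δ_1) = 114
Natural end conditions: M_0 = M_3 = 0.
Forward elimination and back-substitution give M_0 = 0, M_1 = -46/5, M_2 = 154/5, M_3 = 0.
On [2, 3], with S_2(x) = a_2 + b_2·(x - 2) + c_2·(x - 2)² + d_2·(x - 2)³: c_2 = M_2/2 = 77/5, d_2 = (M_3 - M_2)/(6h_2) = -77/15, b_2 = Δ_2 - h_2(2M_2 + M_3)/6 = 26/15.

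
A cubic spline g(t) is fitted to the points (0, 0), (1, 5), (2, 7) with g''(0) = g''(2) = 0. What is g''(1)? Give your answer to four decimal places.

Let M_i = g''(x_i). Step sizes h_i = 1, 1; slopes of the chords Δ_i = (y_(i+1) - y_i)/h_i = 5, 2.
  1·M_0 + 4·M_1 + 1·M_2 = 6(Δ_1 - Δ_0) = -18
Natural end conditions: M_0 = M_2 = 0.
Forward elimination and back-substitution give M_0 = 0, M_1 = -9/2, M_2 = 0.

-4.5000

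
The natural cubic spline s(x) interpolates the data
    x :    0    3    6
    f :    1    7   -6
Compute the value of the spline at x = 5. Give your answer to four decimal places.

Let M_i = s''(x_i). Step sizes h_i = 3, 3; slopes of the chords Δ_i = (y_(i+1) - y_i)/h_i = 2, -13/3.
  3·M_0 + 12·M_1 + 3·M_2 = 6(Δ_1 - Δ_0) = -38
Natural end conditions: M_0 = M_2 = 0.
Hence M_0 = 0, M_1 = -19/6, M_2 = 0.
On [3, 6], s(x) = 7 - 7/6·(x - 3) - 19/12·(x - 3)² + 19/108·(x - 3)³.
With (x - 3) = 2: s(5) = -7/27.

-0.2593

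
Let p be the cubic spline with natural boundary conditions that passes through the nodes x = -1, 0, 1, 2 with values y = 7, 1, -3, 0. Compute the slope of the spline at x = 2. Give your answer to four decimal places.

4.7333

With M_i denoting the second derivative at x_i, h_i = 1, 1, 1, and Δ_i = (y_(i+1) − y_i)/h_i = -6, -4, 3:
  1·M_0 + 4·M_1 + 1·M_2 = 6(Δ_1 - Δ_0) = 12
  1·M_1 + 4·M_2 + 1·M_3 = 6(Δ_2 - Δ_1) = 42
Natural end conditions: M_0 = M_3 = 0.
Hence M_0 = 0, M_1 = 2/5, M_2 = 52/5, M_3 = 0.
On [1, 2], p'(x) = b_2 + 2c_2·(x - 1) + 3d_2·(x - 1)² with b_2 = Δ_2 - h_2(2M_2 + M_3)/6 = -7/15, c_2 = M_2/2 = 26/5, d_2 = (M_3 - M_2)/(6h_2) = -26/15. So p'(2) = 71/15.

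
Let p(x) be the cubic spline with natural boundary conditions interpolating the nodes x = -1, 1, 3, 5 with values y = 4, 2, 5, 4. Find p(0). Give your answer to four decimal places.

2.4000

Let M_i = p''(x_i). Step sizes h_i = 2, 2, 2; slopes of the chords Δ_i = (y_(i+1) - y_i)/h_i = -1, 3/2, -1/2.
  2·M_0 + 8·M_1 + 2·M_2 = 6(Δ_1 - Δ_0) = 15
  2·M_1 + 8·M_2 + 2·M_3 = 6(Δ_2 - Δ_1) = -12
Natural end conditions: M_0 = M_3 = 0.
Solving: M_0 = 0, M_1 = 12/5, M_2 = -21/10, M_3 = 0.
On [-1, 1], p(x) = 4 - 9/5·(x + 1) + 0·(x + 1)² + 1/5·(x + 1)³.
With (x + 1) = 1: p(0) = 12/5.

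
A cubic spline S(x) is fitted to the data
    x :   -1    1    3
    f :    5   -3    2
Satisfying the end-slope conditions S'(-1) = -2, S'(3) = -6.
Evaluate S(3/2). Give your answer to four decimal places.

Let m_i = S''(x_i). Step sizes h_i = 2, 2; slopes of the chords Δ_i = (y_(i+1) - y_i)/h_i = -4, 5/2.
  2·m_0 + 8·m_1 + 2·m_2 = 6(Δ_1 - Δ_0) = 39
Clamped end conditions give two more equations: 2h_0·m_0 + h_0·m_1 = 6(Δ_0 - S'(-1)) = -12 and h_1·m_1 + 2h_1·m_2 = 6(S'(3) - Δ_1) = -51.
Forward elimination and back-substitution give m_0 = -71/8, m_1 = 47/4, m_2 = -149/8.
On [1, 3], S(x) = -3 + 7/8·(x - 1) + 47/8·(x - 1)² - 81/32·(x - 1)³.
With (x - 1) = 1/2: S(3/2) = -361/256.

-1.4102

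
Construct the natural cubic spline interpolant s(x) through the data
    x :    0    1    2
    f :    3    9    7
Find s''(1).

Let M_i = s''(x_i). Step sizes h_i = 1, 1; slopes of the chords Δ_i = (y_(i+1) - y_i)/h_i = 6, -2.
  1·M_0 + 4·M_1 + 1·M_2 = 6(Δ_1 - Δ_0) = -48
Natural end conditions: M_0 = M_2 = 0.
Solving: M_0 = 0, M_1 = -12, M_2 = 0.

-12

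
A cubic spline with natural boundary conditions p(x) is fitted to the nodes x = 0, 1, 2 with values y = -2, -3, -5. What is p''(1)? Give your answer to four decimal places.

-1.5000

Put M_i = p'' at the i-th knot. Here h = (1, 1) and Δ = (-1, -2), so the interior equations h_(i-1)·M_(i-1) + 2(h_(i-1)+h_i)·M_i + h_i·M_(i+1) = 6(Δ_i − Δ_(i-1)) read
  1·M_0 + 4·M_1 + 1·M_2 = 6(Δ_1 - Δ_0) = -6
Natural end conditions: M_0 = M_2 = 0.
Forward elimination and back-substitution give M_0 = 0, M_1 = -3/2, M_2 = 0.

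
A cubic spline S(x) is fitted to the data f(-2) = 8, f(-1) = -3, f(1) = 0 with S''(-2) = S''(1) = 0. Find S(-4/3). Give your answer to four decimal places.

Put σ_i = S'' at the i-th knot. Here h = (1, 2) and Δ = (-11, 3/2), so the interior equations h_(i-1)·σ_(i-1) + 2(h_(i-1)+h_i)·σ_i + h_i·σ_(i+1) = 6(Δ_i − Δ_(i-1)) read
  1·σ_0 + 6·σ_1 + 2·σ_2 = 6(Δ_1 - Δ_0) = 75
Natural end conditions: σ_0 = σ_2 = 0.
Hence σ_0 = 0, σ_1 = 25/2, σ_2 = 0.
On [-2, -1], S(x) = 8 - 157/12·(x + 2) + 0·(x + 2)² + 25/12·(x + 2)³.
With (x + 2) = 2/3: S(-4/3) = -17/162.

-0.1049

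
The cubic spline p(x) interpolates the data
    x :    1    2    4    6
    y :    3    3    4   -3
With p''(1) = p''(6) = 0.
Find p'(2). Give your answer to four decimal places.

0.5455

Let M_i = p''(x_i). Step sizes h_i = 1, 2, 2; slopes of the chords Δ_i = (y_(i+1) - y_i)/h_i = 0, 1/2, -7/2.
  1·M_0 + 6·M_1 + 2·M_2 = 6(Δ_1 - Δ_0) = 3
  2·M_1 + 8·M_2 + 2·M_3 = 6(Δ_2 - Δ_1) = -24
Natural end conditions: M_0 = M_3 = 0.
Forward elimination and back-substitution give M_0 = 0, M_1 = 18/11, M_2 = -75/22, M_3 = 0.
On [2, 4], p'(x) = b_1 + 2c_1·(x - 2) + 3d_1·(x - 2)² with b_1 = Δ_1 - h_1(2M_1 + M_2)/6 = 6/11, c_1 = M_1/2 = 9/11, d_1 = (M_2 - M_1)/(6h_1) = -37/88. So p'(2) = 6/11.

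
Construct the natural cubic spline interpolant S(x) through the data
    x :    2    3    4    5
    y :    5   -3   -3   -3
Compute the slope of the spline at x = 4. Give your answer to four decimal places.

1.0667

Write M_i for S''(x_i). With h_i = 1, 1, 1 and divided differences Δ_i = -8, 0, 0, the continuity of S' gives the tridiagonal system
  1·M_0 + 4·M_1 + 1·M_2 = 6(Δ_1 - Δ_0) = 48
  1·M_1 + 4·M_2 + 1·M_3 = 6(Δ_2 - Δ_1) = 0
Natural end conditions: M_0 = M_3 = 0.
Solving the tridiagonal system: M_0 = 0, M_1 = 64/5, M_2 = -16/5, M_3 = 0.
On [4, 5], S'(x) = b_2 + 2c_2·(x - 4) + 3d_2·(x - 4)² with b_2 = Δ_2 - h_2(2M_2 + M_3)/6 = 16/15, c_2 = M_2/2 = -8/5, d_2 = (M_3 - M_2)/(6h_2) = 8/15. So S'(4) = 16/15.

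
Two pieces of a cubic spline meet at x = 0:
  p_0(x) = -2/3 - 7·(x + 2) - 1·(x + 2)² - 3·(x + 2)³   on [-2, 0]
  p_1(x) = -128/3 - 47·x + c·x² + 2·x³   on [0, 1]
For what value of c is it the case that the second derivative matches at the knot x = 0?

-19

p_0''(x) = -2 - 18·(x + 2), so p_0''(0) = -38. On the right, p_1''(0) = 2c, so c = -19.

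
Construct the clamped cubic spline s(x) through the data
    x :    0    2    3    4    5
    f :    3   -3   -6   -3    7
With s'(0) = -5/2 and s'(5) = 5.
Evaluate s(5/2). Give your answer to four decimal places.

-4.7950

Let σ_i = s''(x_i). Step sizes h_i = 2, 1, 1, 1; slopes of the chords Δ_i = (y_(i+1) - y_i)/h_i = -3, -3, 3, 10.
  2·σ_0 + 6·σ_1 + 1·σ_2 = 6(Δ_1 - Δ_0) = 0
  1·σ_1 + 4·σ_2 + 1·σ_3 = 6(Δ_2 - Δ_1) = 36
  1·σ_2 + 4·σ_3 + 1·σ_4 = 6(Δ_3 - Δ_2) = 42
Clamped end conditions give two more equations: 2h_0·σ_0 + h_0·σ_1 = 6(Δ_0 - s'(0)) = -3 and h_3·σ_3 + 2h_3·σ_4 = 6(s'(5) - Δ_3) = -30.
Solving: σ_0 = -57/164, σ_1 = -33/41, σ_2 = 453/82, σ_3 = 603/41, σ_4 = -1833/82.
On [2, 3], s(x) = -3 - 599/164·(x - 2) - 33/82·(x - 2)² + 173/164·(x - 2)³.
With (x - 2) = 1/2: s(5/2) = -6291/1312.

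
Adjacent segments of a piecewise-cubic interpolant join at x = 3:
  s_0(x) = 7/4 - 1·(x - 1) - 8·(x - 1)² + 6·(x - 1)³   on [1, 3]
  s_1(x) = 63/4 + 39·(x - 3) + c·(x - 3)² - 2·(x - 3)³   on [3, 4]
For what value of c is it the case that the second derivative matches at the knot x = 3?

s_0''(x) = -16 + 36·(x - 1), so s_0''(3) = 56. On the right, s_1''(3) = 2c, so c = 28.

28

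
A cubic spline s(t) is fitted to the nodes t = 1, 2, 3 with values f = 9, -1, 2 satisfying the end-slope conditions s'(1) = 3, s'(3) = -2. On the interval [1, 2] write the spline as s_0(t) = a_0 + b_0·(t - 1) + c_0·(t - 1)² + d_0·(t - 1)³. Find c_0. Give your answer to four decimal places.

-30.5000

Write M_i for s''(x_i). With h_i = 1, 1 and divided differences Δ_i = -10, 3, the continuity of s' gives the tridiagonal system
  1·M_0 + 4·M_1 + 1·M_2 = 6(Δ_1 - Δ_0) = 78
Clamped end conditions give two more equations: 2h_0·M_0 + h_0·M_1 = 6(Δ_0 - s'(1)) = -78 and h_1·M_1 + 2h_1·M_2 = 6(s'(3) - Δ_1) = -30.
Solving: M_0 = -61, M_1 = 44, M_2 = -37.
On [1, 2], with s_0(t) = a_0 + b_0·(t - 1) + c_0·(t - 1)² + d_0·(t - 1)³: c_0 = M_0/2 = -61/2, d_0 = (M_1 - M_0)/(6h_0) = 35/2, b_0 = Δ_0 - h_0(2M_0 + M_1)/6 = 3.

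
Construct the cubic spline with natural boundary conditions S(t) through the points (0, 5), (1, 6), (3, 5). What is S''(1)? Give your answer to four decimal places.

-1.5000

Put m_i = S'' at the i-th knot. Here h = (1, 2) and Δ = (1, -1/2), so the interior equations h_(i-1)·m_(i-1) + 2(h_(i-1)+h_i)·m_i + h_i·m_(i+1) = 6(Δ_i − Δ_(i-1)) read
  1·m_0 + 6·m_1 + 2·m_2 = 6(Δ_1 - Δ_0) = -9
Natural end conditions: m_0 = m_2 = 0.
Solving the tridiagonal system: m_0 = 0, m_1 = -3/2, m_2 = 0.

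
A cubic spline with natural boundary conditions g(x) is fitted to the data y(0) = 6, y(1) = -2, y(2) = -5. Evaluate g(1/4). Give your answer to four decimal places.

Put σ_i = g'' at the i-th knot. Here h = (1, 1) and Δ = (-8, -3), so the interior equations h_(i-1)·σ_(i-1) + 2(h_(i-1)+h_i)·σ_i + h_i·σ_(i+1) = 6(Δ_i − Δ_(i-1)) read
  1·σ_0 + 4·σ_1 + 1·σ_2 = 6(Δ_1 - Δ_0) = 30
Natural end conditions: σ_0 = σ_2 = 0.
Solving the tridiagonal system: σ_0 = 0, σ_1 = 15/2, σ_2 = 0.
On [0, 1], g(x) = 6 - 37/4·x + 0·x² + 5/4·x³.
With x = 1/4: g(1/4) = 949/256.

3.7070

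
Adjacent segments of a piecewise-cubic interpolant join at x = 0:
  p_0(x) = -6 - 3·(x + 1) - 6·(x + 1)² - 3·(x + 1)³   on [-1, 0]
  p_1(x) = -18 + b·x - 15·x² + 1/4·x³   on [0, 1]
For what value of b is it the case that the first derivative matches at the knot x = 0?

-24

p_0'(x) = -3 - 12·(x + 1) - 9·(x + 1)², so p_0'(0) = -24. On the right, p_1'(0) = b, so b = -24.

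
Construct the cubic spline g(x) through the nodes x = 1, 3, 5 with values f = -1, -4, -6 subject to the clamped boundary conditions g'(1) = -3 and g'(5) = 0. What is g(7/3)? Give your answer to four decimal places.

-3.3333

Let M_i = g''(x_i). Step sizes h_i = 2, 2; slopes of the chords Δ_i = (y_(i+1) - y_i)/h_i = -3/2, -1.
  2·M_0 + 8·M_1 + 2·M_2 = 6(Δ_1 - Δ_0) = 3
Clamped end conditions give two more equations: 2h_0·M_0 + h_0·M_1 = 6(Δ_0 - g'(1)) = 9 and h_1·M_1 + 2h_1·M_2 = 6(g'(5) - Δ_1) = 6.
Hence M_0 = 21/8, M_1 = -3/4, M_2 = 15/8.
On [1, 3], g(x) = -1 - 3·(x - 1) + 21/16·(x - 1)² - 9/32·(x - 1)³.
With (x - 1) = 4/3: g(7/3) = -10/3.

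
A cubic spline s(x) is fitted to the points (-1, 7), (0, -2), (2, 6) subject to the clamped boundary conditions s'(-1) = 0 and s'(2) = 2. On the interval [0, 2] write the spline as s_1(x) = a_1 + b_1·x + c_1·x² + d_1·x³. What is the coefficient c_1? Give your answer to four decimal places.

Let m_i = s''(x_i). Step sizes h_i = 1, 2; slopes of the chords Δ_i = (y_(i+1) - y_i)/h_i = -9, 4.
  1·m_0 + 6·m_1 + 2·m_2 = 6(Δ_1 - Δ_0) = 78
Clamped end conditions give two more equations: 2h_0·m_0 + h_0·m_1 = 6(Δ_0 - s'(-1)) = -54 and h_1·m_1 + 2h_1·m_2 = 6(s'(2) - Δ_1) = -12.
Forward elimination and back-substitution give m_0 = -118/3, m_1 = 74/3, m_2 = -46/3.
On [0, 2], with s_1(x) = a_1 + b_1·x + c_1·x² + d_1·x³: c_1 = m_1/2 = 37/3, d_1 = (m_2 - m_1)/(6h_1) = -10/3, b_1 = Δ_1 - h_1(2m_1 + m_2)/6 = -22/3.

12.3333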